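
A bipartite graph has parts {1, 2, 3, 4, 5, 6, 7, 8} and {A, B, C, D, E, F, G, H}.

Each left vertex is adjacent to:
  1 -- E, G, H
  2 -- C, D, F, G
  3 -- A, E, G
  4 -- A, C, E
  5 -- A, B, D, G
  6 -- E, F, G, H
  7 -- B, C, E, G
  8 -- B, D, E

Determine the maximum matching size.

8

A valid assignment of size 8: 1–H, 2–C, 3–G, 4–A, 5–D, 6–F, 7–E, 8–B.
This saturates every left vertex, so 8 is the maximum.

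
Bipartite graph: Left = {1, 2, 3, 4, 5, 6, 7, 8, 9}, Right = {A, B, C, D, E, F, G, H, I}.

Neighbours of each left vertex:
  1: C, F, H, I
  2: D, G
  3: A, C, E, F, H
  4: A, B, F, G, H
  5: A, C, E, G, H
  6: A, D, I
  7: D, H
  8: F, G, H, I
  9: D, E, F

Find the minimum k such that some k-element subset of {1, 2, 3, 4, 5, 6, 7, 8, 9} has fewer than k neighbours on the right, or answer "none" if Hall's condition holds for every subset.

A matching saturating every left vertex exists, for instance 1→C, 2→D, 3→A, 4→B, 5→G, 6→I, 7→H, 8→F, 9→E.
By Hall's marriage theorem, this means |N(S)| ≥ |S| for every subset S, so no violating subset exists.

none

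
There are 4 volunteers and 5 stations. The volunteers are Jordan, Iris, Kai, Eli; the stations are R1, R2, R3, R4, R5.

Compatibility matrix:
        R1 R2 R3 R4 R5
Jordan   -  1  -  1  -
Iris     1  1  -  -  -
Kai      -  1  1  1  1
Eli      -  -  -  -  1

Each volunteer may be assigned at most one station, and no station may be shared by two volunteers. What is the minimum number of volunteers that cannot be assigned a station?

One maximum matching: Jordan→R4, Iris→R2, Kai→R3, Eli→R5.
All 4 volunteers are matched, so no larger matching exists.
That matches 4 of the 4, leaving 0 unmatched; no matching can do better.

0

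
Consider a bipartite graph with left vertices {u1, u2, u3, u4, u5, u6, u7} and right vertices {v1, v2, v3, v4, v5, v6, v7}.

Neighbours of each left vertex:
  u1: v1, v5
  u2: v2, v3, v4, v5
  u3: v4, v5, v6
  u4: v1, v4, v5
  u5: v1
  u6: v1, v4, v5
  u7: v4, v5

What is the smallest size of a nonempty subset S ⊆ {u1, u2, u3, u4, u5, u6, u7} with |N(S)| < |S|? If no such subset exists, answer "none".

4

Take S = {u1, u4, u5, u6}. Its neighbourhood is {v1, v4, v5}, so |N(S)| = 3 < |S| = 4.
Every subset of size less than 4 has at least as many neighbours as members, so 4 is the minimum.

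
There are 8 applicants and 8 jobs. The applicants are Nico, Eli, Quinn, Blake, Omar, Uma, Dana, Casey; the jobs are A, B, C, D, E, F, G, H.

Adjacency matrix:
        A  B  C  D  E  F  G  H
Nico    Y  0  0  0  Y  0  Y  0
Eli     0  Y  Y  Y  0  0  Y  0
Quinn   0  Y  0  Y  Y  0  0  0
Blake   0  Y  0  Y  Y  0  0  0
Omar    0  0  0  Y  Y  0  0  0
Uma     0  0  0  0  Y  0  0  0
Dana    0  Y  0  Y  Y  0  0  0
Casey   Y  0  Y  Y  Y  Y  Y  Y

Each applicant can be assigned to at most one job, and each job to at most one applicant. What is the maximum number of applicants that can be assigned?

For example, pair Nico–A, Eli–C, Quinn–B, Blake–D, Omar–E, Casey–G.
The set {Quinn, Blake, Omar, Uma, Dana} has only 3 neighbours ({B, D, E}), so by Hall's theorem at most 6 of the 8 applicants can be matched.

6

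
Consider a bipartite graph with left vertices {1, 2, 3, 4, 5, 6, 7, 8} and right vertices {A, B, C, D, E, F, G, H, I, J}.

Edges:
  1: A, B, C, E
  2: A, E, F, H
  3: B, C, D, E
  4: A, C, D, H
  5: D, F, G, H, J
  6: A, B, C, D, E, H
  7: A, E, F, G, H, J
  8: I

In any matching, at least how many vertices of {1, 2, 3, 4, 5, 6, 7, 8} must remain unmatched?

0

One maximum matching: 1–E, 2–H, 3–B, 4–C, 5–G, 6–A, 7–J, 8–I.
All 8 left vertices are matched, so no larger matching exists.
That matches 8 of the 8, leaving 0 unmatched; no matching can do better.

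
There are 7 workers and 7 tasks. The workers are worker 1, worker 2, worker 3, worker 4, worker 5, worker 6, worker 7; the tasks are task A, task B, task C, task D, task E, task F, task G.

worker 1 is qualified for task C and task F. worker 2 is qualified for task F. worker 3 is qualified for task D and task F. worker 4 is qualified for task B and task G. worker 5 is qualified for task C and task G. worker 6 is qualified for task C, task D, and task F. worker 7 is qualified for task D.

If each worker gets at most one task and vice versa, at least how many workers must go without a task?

2

A valid assignment of size 5: worker 1–task C, worker 2–task F, worker 3–task D, worker 4–task B, worker 5–task G.
The set {worker 1, worker 2, worker 3, worker 6, worker 7} has only 3 neighbours ({task C, task D, task F}), so by Hall's theorem at most 5 of the 7 workers can be matched.
That matches 5 of the 7, leaving 2 unmatched; no matching can do better.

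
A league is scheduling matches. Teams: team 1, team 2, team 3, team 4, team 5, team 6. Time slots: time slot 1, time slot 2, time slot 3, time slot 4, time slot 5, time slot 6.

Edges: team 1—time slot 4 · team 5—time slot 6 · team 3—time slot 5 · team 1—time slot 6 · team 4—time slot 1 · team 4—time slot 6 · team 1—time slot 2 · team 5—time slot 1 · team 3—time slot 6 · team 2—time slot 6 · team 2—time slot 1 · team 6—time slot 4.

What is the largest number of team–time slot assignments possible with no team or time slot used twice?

5

One maximum matching: team 1-time slot 2, team 2-time slot 1, team 3-time slot 5, team 4-time slot 6, team 6-time slot 4.
The set {team 2, team 4, team 5} has only 2 neighbours ({time slot 1, time slot 6}), so by Hall's theorem at most 5 of the 6 teams can be matched.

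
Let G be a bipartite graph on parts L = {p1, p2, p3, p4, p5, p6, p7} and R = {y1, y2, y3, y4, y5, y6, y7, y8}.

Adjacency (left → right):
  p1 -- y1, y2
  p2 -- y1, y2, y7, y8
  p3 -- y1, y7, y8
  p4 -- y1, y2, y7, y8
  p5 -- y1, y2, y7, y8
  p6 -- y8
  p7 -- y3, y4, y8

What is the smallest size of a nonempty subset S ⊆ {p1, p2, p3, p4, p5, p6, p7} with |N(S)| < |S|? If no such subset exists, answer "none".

Take S = {p1, p2, p3, p4, p5}. Its neighbourhood is {y1, y2, y7, y8}, so |N(S)| = 4 < |S| = 5.
Every subset of size less than 5 has at least as many neighbours as members, so 5 is the minimum.

5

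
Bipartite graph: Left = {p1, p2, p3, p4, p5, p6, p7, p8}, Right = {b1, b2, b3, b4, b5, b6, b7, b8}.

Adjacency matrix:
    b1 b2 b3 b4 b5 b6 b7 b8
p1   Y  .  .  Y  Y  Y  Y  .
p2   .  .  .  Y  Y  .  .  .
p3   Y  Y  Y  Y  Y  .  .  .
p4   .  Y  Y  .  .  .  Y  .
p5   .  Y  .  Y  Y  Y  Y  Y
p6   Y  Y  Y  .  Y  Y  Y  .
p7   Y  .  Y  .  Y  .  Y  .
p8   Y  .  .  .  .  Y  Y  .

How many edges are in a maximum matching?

For example, pair p1→b7, p2→b4, p3→b1, p4→b3, p5→b8, p6→b2, p7→b5, p8→b6.
All 8 left vertices are matched, so no larger matching exists.

8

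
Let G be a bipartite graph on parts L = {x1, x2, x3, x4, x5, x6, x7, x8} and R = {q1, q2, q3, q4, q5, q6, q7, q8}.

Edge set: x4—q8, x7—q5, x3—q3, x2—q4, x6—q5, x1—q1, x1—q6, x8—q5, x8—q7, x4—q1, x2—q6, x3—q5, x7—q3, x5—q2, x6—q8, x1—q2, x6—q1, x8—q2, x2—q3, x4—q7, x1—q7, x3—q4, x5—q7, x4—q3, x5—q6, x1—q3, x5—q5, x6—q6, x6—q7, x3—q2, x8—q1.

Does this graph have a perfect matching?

Yes

One maximum matching: x1–q1, x2–q6, x3–q4, x4–q8, x5–q5, x6–q7, x7–q3, x8–q2.
Every left vertex is matched, so this is a perfect matching.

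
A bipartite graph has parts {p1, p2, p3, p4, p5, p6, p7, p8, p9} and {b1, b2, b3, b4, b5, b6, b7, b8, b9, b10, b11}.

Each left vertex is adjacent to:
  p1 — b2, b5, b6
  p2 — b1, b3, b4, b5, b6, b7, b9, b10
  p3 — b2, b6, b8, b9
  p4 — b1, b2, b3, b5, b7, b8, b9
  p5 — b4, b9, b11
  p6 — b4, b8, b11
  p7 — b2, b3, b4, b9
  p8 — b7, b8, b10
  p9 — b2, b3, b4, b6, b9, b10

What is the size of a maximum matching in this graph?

9

A valid assignment of size 9: p1–b2, p2–b5, p3–b8, p4–b1, p5–b9, p6–b4, p7–b3, p8–b7, p9–b6.
This saturates every left vertex, so 9 is the maximum.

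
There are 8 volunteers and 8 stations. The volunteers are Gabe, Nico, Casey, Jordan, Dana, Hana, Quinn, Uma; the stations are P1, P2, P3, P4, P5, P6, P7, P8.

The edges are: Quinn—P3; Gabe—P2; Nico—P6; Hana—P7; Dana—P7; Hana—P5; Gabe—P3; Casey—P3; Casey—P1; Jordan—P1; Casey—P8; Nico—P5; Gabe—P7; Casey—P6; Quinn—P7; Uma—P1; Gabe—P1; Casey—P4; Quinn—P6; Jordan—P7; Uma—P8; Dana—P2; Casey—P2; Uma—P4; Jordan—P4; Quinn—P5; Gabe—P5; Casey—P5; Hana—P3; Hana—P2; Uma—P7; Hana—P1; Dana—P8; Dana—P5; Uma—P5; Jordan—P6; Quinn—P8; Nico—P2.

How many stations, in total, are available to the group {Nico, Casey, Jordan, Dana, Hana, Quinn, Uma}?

The union of neighbours of {Nico, Casey, Jordan, Dana, Hana, Quinn, Uma} is {P1, P2, P3, P4, P5, P6, P7, P8}, which has 8 elements.
Since |N(S)| = 8 ≥ |S| = 7, Hall's condition holds for this subset.

8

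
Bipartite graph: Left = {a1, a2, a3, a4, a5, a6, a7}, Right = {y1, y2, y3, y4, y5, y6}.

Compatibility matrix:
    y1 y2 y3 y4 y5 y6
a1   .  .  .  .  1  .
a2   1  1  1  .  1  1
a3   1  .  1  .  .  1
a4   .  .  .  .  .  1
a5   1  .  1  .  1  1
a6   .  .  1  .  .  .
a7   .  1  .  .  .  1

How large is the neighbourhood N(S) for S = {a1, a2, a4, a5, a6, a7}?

5

The union of neighbours of {a1, a2, a4, a5, a6, a7} is {y1, y2, y3, y5, y6}, which has 5 elements.
Since |N(S)| = 5 < |S| = 6, Hall's condition fails for this subset.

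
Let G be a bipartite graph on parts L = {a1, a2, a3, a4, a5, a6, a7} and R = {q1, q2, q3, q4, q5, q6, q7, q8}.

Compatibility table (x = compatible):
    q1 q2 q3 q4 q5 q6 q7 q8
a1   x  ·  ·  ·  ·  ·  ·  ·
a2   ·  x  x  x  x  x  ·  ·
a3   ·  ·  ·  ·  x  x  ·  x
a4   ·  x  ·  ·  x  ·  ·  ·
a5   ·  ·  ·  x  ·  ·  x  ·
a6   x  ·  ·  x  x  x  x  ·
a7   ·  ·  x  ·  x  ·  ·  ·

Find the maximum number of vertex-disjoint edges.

7

One maximum matching: a1→q1, a2→q4, a3→q8, a4→q2, a5→q7, a6→q6, a7→q5.
This saturates every left vertex, so 7 is the maximum.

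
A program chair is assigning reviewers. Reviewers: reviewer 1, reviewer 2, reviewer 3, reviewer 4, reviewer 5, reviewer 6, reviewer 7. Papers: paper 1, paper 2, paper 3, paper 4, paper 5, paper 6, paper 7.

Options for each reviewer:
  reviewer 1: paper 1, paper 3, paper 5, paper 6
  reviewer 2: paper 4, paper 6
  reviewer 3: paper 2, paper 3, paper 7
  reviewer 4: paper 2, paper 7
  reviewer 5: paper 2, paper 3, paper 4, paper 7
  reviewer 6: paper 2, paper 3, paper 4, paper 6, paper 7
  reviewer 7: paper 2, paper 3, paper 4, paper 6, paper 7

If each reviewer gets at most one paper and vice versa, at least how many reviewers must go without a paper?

1

One maximum matching: reviewer 1-paper 1, reviewer 2-paper 6, reviewer 3-paper 3, reviewer 4-paper 7, reviewer 5-paper 4, reviewer 6-paper 2.
The set {reviewer 2, reviewer 3, reviewer 4, reviewer 5, reviewer 6, reviewer 7} has only 5 neighbours ({paper 2, paper 3, paper 4, paper 6, paper 7}), so by Hall's theorem at most 6 of the 7 reviewers can be matched.
That matches 6 of the 7, leaving 1 unmatched; no matching can do better.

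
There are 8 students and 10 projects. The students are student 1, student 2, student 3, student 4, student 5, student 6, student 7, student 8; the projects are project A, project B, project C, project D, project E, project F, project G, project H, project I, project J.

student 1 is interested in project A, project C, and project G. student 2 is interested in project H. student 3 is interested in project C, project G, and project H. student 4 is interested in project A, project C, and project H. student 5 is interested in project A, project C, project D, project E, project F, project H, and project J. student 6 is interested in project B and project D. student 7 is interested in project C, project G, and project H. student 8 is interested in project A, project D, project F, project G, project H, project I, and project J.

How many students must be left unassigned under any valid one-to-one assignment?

1

One maximum matching: student 1-project A, student 2-project H, student 3-project G, student 4-project C, student 5-project J, student 6-project B, student 8-project F.
The set {student 1, student 2, student 3, student 4, student 7} has only 4 neighbours ({project A, project C, project G, project H}), so by Hall's theorem at most 7 of the 8 students can be matched.
That matches 7 of the 8, leaving 1 unmatched; no matching can do better.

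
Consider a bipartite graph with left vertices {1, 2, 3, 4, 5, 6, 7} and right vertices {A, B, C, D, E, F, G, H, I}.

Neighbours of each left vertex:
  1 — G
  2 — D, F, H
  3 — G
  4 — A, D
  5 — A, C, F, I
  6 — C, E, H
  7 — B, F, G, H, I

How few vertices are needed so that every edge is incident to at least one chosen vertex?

6

{2, 4, 5, 6, 7, G} is a vertex cover of size 6: every edge has an endpoint in this set.
No smaller cover exists because 1–G, 2–F, 4–D, 5–I, 6–E, 7–H is a matching of size 6, and a cover must include an endpoint of each of these disjoint edges (König's theorem).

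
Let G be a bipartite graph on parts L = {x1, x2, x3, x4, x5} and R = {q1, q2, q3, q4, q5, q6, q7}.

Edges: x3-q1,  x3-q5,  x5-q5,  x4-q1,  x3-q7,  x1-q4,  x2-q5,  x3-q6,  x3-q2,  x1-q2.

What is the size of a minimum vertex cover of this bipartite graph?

4

{x1, x3, x4, q5} is a vertex cover of size 4: every edge has an endpoint in this set.
No smaller cover exists because x1–q2, x2–q5, x3–q6, x4–q1 is a matching of size 4, and a cover must include an endpoint of each of these disjoint edges (König's theorem).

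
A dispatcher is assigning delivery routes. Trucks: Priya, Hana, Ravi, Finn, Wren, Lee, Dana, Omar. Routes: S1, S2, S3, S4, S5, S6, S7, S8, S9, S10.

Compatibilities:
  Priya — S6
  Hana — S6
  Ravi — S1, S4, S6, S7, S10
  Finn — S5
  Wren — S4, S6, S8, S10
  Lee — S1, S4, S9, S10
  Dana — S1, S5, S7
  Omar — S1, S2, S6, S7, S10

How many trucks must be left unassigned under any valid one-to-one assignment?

One maximum matching: Priya–S6, Ravi–S4, Finn–S5, Wren–S10, Lee–S9, Dana–S7, Omar–S2.
The set {Priya, Hana} has only 1 neighbour ({S6}), so by Hall's theorem at most 7 of the 8 trucks can be matched.
That matches 7 of the 8, leaving 1 unmatched; no matching can do better.

1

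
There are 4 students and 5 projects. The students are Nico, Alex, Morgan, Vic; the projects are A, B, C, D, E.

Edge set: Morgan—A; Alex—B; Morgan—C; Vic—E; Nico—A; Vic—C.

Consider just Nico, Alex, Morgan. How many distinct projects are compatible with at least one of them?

3

The union of neighbours of {Nico, Alex, Morgan} is {A, B, C}, which has 3 elements.
Since |N(S)| = 3 ≥ |S| = 3, Hall's condition holds for this subset.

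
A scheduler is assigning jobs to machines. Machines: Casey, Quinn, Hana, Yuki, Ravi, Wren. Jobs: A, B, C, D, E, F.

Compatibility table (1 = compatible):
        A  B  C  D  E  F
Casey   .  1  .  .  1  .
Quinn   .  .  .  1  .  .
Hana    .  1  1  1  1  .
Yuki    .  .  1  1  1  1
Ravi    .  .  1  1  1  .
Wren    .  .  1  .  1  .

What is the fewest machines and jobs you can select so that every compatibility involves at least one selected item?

5

The 5 edges Casey–B, Quinn–D, Hana–C, Yuki–F, Ravi–E form a matching, so any vertex cover needs at least 5 vertices (one per matched edge).
Conversely {Yuki, B, C, D, E} meets every edge and has exactly 5 vertices, so 5 is optimal.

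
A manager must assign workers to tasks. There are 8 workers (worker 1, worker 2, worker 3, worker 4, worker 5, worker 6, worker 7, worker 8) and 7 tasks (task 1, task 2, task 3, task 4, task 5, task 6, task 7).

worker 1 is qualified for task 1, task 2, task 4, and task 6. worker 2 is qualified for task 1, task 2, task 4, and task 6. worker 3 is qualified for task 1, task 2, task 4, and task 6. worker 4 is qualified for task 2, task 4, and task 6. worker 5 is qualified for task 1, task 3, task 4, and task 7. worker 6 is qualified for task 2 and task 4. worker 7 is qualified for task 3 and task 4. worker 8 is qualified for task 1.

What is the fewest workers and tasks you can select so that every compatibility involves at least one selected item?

{worker 5, worker 7, task 1, task 2, task 4, task 6} is a vertex cover of size 6: every edge has an endpoint in this set.
No smaller cover exists because worker 1–task 4, worker 2–task 1, worker 3–task 6, worker 4–task 2, worker 5–task 7, worker 7–task 3 is a matching of size 6, and a cover must include an endpoint of each of these disjoint edges (König's theorem).

6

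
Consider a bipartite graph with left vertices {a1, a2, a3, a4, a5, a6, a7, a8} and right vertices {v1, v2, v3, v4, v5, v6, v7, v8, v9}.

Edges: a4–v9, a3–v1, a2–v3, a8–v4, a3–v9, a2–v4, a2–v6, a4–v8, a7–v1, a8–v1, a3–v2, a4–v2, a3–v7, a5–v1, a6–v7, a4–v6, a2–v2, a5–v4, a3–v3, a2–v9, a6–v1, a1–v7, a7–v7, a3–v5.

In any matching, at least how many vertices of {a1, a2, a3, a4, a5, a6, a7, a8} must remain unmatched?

2

For example, pair a1→v7, a2→v2, a3→v3, a4→v6, a5→v4, a6→v1.
The set {a1, a5, a6, a7, a8} has only 3 neighbours ({v1, v4, v7}), so by Hall's theorem at most 6 of the 8 left vertices can be matched.
That matches 6 of the 8, leaving 2 unmatched; no matching can do better.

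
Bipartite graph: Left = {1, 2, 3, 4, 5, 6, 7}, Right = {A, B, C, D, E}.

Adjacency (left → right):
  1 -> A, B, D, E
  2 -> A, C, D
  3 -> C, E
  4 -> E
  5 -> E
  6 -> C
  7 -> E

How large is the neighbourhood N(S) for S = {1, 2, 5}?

5

The union of neighbours of {1, 2, 5} is {A, B, C, D, E}, which has 5 elements.
Since |N(S)| = 5 ≥ |S| = 3, Hall's condition holds for this subset.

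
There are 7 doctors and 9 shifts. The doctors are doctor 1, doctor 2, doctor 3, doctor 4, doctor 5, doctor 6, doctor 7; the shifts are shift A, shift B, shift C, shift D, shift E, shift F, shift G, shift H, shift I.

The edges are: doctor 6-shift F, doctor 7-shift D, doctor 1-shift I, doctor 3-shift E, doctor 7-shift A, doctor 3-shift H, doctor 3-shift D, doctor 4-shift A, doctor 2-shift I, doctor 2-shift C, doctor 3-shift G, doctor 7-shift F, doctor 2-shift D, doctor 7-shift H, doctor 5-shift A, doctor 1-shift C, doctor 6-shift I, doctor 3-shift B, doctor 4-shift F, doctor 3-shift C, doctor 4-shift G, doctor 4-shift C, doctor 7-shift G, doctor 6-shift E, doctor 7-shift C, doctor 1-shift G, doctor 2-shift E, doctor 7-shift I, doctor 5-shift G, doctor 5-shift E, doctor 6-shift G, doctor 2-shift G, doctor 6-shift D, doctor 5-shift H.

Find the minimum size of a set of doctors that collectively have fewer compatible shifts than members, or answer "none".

none

A matching saturating every doctor exists, for instance doctor 1→shift C, doctor 2→shift I, doctor 3→shift D, doctor 4→shift A, doctor 5→shift E, doctor 6→shift F, doctor 7→shift G.
By Hall's marriage theorem, this means |N(S)| ≥ |S| for every subset S, so no violating subset exists.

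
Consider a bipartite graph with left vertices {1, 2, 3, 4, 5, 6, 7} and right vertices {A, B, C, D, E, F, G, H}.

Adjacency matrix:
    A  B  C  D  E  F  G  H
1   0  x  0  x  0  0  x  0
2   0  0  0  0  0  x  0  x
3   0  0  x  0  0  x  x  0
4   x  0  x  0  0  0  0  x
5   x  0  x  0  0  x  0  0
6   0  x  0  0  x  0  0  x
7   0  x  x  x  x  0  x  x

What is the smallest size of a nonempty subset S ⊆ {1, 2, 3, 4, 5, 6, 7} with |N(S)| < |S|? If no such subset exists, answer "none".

none

A matching saturating every left vertex exists, for instance 1→B, 2→H, 3→C, 4→A, 5→F, 6→E, 7→G.
By Hall's marriage theorem, this means |N(S)| ≥ |S| for every subset S, so no violating subset exists.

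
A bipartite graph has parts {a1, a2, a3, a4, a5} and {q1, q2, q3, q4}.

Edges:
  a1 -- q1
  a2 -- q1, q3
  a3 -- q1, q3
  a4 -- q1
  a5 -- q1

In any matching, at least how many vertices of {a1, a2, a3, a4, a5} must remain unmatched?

3

A valid assignment of size 2: a1-q1, a2-q3.
The set {a1, a2, a3, a4, a5} has only 2 neighbours ({q1, q3}), so by Hall's theorem at most 2 of the 5 left vertices can be matched.
That matches 2 of the 5, leaving 3 unmatched; no matching can do better.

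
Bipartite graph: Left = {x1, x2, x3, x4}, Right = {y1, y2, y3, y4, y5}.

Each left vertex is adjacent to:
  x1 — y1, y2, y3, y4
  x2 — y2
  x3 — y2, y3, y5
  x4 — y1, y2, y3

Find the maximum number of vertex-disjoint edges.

A valid assignment of size 4: x1→y1, x2→y2, x3→y5, x4→y3.
All 4 left vertices are matched, so no larger matching exists.

4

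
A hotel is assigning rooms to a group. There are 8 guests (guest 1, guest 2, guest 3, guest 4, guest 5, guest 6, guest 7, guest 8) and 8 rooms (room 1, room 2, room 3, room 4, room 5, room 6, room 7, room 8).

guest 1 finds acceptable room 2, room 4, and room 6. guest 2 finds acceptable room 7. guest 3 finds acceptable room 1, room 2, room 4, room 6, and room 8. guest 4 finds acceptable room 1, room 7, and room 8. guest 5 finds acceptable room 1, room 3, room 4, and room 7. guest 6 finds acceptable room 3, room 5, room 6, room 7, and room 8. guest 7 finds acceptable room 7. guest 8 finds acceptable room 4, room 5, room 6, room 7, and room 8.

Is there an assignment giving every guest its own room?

No

The set {guest 2, guest 7} has only 1 neighbour ({room 7}), so by Hall's theorem at most 7 of the 8 guests can be matched.
Hence no matching covers every guest.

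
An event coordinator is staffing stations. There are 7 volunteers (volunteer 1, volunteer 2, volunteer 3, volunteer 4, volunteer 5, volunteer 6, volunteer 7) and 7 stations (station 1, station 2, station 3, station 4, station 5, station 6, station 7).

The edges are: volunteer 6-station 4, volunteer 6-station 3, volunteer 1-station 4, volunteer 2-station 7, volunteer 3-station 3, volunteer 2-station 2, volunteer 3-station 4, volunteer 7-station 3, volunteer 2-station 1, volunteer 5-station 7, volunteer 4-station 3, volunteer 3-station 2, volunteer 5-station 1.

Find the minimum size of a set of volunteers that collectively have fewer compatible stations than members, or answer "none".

Take S = {volunteer 4, volunteer 7}. Its neighbourhood is {station 3}, so |N(S)| = 1 < |S| = 2.
No single vertex violates Hall's condition since each has at least one neighbour, so 2 is the minimum.

2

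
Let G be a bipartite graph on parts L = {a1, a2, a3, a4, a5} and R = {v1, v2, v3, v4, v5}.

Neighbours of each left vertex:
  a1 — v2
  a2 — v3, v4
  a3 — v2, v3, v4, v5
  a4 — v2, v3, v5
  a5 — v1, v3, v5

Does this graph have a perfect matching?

Yes

For example, pair a1–v2, a2–v4, a3–v5, a4–v3, a5–v1.
All 5 left vertices are covered.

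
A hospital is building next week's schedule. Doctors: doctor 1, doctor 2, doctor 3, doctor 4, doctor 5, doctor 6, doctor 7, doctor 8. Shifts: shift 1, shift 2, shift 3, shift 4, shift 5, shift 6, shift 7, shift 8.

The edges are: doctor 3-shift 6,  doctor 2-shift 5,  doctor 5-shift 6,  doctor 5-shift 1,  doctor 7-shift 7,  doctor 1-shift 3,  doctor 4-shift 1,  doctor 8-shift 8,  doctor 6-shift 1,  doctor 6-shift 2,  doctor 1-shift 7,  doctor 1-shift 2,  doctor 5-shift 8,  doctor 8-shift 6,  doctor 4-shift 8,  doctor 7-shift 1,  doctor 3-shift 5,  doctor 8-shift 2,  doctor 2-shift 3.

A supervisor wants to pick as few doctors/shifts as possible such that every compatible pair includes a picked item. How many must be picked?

{shift 1, shift 2, shift 3, shift 5, shift 6, shift 7, shift 8} is a vertex cover of size 7: every edge has an endpoint in this set.
No smaller cover exists because doctor 1–shift 7, doctor 2–shift 3, doctor 3–shift 5, doctor 4–shift 8, doctor 5–shift 6, doctor 6–shift 2, doctor 7–shift 1 is a matching of size 7, and a cover must include an endpoint of each of these disjoint edges (König's theorem).

7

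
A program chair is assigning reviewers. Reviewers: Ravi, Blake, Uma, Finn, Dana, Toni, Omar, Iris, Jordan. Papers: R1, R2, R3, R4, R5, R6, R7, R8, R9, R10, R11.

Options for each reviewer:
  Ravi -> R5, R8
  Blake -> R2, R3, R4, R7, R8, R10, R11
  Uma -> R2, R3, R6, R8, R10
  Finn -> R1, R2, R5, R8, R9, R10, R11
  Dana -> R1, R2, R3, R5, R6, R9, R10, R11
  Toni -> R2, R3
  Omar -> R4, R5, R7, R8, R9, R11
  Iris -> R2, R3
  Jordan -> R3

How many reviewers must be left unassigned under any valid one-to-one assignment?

For example, pair Ravi-R8, Blake-R10, Uma-R6, Finn-R9, Dana-R1, Toni-R2, Omar-R4, Iris-R3.
The set {Toni, Iris, Jordan} has only 2 neighbours ({R2, R3}), so by Hall's theorem at most 8 of the 9 reviewers can be matched.
That matches 8 of the 9, leaving 1 unmatched; no matching can do better.

1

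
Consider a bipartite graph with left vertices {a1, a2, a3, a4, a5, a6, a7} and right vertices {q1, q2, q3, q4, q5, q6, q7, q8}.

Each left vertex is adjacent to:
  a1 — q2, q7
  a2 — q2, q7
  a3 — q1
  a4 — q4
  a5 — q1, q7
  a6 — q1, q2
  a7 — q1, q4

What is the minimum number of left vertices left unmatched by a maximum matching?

3

A valid assignment of size 4: a1→q7, a2→q2, a3→q1, a4→q4.
The set {a1, a2, a3, a4, a5, a6, a7} has only 4 neighbours ({q1, q2, q4, q7}), so by Hall's theorem at most 4 of the 7 left vertices can be matched.
That matches 4 of the 7, leaving 3 unmatched; no matching can do better.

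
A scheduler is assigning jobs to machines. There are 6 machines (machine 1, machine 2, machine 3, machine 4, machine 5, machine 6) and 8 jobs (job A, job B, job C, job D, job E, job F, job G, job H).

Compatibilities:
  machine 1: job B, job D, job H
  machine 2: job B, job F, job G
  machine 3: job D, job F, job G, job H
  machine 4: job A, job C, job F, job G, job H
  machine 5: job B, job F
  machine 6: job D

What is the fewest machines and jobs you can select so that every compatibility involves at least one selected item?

6

The 6 edges machine 1–job H, machine 2–job B, machine 3–job G, machine 4–job C, machine 5–job F, machine 6–job D form a matching, so any vertex cover needs at least 6 vertices (one per matched edge).
Conversely {machine 1, machine 2, machine 3, machine 4, machine 5, machine 6} meets every edge and has exactly 6 vertices, so 6 is optimal.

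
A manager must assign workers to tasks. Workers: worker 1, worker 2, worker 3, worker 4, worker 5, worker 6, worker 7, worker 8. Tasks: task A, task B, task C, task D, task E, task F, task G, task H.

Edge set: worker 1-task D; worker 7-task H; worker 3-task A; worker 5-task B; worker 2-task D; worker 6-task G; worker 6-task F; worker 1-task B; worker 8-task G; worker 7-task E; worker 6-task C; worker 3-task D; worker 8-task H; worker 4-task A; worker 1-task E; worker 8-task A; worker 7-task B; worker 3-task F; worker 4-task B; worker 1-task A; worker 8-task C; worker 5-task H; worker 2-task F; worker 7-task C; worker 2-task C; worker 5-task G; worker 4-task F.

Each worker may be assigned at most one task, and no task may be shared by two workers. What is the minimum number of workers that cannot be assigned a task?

0

For example, pair worker 1→task E, worker 2→task D, worker 3→task A, worker 4→task B, worker 5→task H, worker 6→task F, worker 7→task C, worker 8→task G.
All 8 workers are matched, so no larger matching exists.
That matches 8 of the 8, leaving 0 unmatched; no matching can do better.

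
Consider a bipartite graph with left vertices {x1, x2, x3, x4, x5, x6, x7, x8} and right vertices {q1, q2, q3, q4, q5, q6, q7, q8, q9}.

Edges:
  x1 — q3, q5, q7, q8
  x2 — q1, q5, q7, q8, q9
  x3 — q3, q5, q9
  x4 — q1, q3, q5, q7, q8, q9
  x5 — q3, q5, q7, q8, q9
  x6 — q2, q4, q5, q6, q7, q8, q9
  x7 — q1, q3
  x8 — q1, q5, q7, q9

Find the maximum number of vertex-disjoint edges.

7

A valid assignment of size 7: x1-q8, x2-q9, x3-q5, x4-q1, x5-q7, x6-q6, x7-q3.
The set {x1, x2, x3, x4, x5, x7, x8} has only 6 neighbours ({q1, q3, q5, q7, q8, q9}), so by Hall's theorem at most 7 of the 8 left vertices can be matched.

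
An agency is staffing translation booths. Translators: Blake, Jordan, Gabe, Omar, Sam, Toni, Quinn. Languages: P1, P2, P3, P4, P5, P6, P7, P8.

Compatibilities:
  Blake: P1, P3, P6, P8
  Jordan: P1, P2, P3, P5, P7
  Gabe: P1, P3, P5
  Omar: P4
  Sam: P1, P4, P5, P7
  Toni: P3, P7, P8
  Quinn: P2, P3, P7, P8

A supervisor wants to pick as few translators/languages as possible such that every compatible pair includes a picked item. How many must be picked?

The 7 edges Blake–P1, Jordan–P2, Gabe–P3, Omar–P4, Sam–P5, Toni–P8, Quinn–P7 form a matching, so any vertex cover needs at least 7 vertices (one per matched edge).
Conversely {Blake, Jordan, Gabe, Omar, Sam, Toni, Quinn} meets every edge and has exactly 7 vertices, so 7 is optimal.

7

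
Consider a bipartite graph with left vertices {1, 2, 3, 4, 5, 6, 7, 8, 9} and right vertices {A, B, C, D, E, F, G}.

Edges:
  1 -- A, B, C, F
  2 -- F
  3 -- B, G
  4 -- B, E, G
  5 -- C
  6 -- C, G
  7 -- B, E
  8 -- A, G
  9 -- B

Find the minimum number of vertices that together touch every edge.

6

A maximum matching has 6 edges (e.g. 1–A, 2–F, 3–B, 4–E, 5–C, 6–G).
By König's theorem the minimum vertex cover has the same size. One such cover is {A, B, C, E, F, G}.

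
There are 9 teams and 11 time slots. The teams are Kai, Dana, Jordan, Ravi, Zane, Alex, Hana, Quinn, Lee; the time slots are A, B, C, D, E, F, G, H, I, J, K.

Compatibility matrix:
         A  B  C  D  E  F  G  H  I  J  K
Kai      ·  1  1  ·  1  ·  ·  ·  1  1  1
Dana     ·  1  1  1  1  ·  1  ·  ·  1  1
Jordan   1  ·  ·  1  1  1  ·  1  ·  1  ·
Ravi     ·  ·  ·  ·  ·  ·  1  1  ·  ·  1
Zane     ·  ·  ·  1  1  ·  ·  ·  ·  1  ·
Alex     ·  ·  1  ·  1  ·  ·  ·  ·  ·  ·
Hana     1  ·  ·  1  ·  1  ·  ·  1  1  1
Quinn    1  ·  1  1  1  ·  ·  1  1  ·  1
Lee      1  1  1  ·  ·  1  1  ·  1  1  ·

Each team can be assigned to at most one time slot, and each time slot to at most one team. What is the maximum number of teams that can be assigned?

9

One maximum matching: Kai–E, Dana–G, Jordan–A, Ravi–H, Zane–D, Alex–C, Hana–F, Quinn–K, Lee–J.
All 9 teams are matched, so no larger matching exists.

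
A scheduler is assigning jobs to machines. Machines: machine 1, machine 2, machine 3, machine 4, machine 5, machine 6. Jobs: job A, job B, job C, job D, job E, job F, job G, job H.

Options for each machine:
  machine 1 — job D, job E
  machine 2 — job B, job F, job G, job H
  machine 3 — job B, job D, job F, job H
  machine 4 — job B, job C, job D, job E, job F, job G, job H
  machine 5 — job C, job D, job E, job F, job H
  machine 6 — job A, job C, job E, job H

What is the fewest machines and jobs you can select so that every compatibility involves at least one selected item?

{machine 1, machine 2, machine 3, machine 4, machine 5, machine 6} is a vertex cover of size 6: every edge has an endpoint in this set.
No smaller cover exists because machine 1–job E, machine 2–job G, machine 3–job H, machine 4–job D, machine 5–job F, machine 6–job A is a matching of size 6, and a cover must include an endpoint of each of these disjoint edges (König's theorem).

6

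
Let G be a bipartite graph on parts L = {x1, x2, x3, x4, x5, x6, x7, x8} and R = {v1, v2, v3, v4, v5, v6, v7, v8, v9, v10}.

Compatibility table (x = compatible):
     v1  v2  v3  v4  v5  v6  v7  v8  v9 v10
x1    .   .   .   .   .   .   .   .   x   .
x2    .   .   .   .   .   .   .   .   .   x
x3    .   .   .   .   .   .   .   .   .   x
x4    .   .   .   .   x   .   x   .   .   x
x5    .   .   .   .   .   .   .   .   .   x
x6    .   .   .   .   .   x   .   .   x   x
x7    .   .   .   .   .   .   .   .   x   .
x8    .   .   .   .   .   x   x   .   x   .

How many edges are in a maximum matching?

A valid assignment of size 5: x1–v9, x2–v10, x4–v5, x6–v6, x8–v7.
The set {x1, x2, x3, x5, x7} has only 2 neighbours ({v10, v9}), so by Hall's theorem at most 5 of the 8 left vertices can be matched.

5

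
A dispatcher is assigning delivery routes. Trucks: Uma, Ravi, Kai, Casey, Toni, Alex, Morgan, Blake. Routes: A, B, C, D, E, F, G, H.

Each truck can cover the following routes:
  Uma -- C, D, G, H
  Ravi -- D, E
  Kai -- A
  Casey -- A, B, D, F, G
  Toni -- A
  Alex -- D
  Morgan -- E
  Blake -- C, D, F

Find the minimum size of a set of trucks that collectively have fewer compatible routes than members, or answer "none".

2

Take S = {Kai, Toni}. Its neighbourhood is {A}, so |N(S)| = 1 < |S| = 2.
No single vertex violates Hall's condition since each has at least one neighbour, so 2 is the minimum.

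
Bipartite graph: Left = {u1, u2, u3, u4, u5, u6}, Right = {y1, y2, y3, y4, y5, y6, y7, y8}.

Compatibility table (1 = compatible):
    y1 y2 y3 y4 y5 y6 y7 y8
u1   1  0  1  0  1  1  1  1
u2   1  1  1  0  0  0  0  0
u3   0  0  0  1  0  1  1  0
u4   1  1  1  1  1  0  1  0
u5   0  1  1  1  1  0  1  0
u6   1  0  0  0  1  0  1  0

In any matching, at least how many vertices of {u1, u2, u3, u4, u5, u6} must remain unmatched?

0

A valid assignment of size 6: u1→y6, u2→y3, u3→y7, u4→y2, u5→y4, u6→y1.
This saturates every left vertex, so 6 is the maximum.
That matches 6 of the 6, leaving 0 unmatched; no matching can do better.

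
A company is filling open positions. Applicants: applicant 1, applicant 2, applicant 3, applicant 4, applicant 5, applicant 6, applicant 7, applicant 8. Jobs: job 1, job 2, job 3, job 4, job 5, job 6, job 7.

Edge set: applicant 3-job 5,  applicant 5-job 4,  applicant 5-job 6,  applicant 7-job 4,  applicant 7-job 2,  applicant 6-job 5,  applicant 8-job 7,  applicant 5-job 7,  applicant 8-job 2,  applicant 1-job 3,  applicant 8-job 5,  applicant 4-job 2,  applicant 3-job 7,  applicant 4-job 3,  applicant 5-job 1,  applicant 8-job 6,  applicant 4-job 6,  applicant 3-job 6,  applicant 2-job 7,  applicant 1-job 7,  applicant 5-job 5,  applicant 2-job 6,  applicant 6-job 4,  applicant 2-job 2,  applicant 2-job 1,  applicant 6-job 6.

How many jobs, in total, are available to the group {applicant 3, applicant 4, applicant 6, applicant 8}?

The union of neighbours of {applicant 3, applicant 4, applicant 6, applicant 8} is {job 2, job 3, job 4, job 5, job 6, job 7}, which has 6 elements.
Since |N(S)| = 6 ≥ |S| = 4, Hall's condition holds for this subset.

6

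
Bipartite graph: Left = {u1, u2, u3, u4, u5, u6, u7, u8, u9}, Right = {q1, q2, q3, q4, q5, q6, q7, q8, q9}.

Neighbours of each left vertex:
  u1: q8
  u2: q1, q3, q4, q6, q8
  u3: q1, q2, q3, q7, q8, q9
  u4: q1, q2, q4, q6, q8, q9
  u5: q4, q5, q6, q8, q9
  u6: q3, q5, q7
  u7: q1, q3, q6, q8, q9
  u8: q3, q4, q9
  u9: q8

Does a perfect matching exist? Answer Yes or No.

The set {u1, u9} has only 1 neighbour ({q8}), so by Hall's theorem at most 8 of the 9 left vertices can be matched.
Hence no matching covers every left vertex.

No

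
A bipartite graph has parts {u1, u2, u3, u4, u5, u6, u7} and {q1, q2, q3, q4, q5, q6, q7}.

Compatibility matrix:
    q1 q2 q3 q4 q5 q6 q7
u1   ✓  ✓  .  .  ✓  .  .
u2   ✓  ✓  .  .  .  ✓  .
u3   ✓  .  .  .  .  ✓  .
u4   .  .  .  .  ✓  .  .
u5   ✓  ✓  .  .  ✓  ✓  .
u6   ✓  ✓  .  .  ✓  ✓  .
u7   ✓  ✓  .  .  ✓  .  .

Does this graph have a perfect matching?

The set {u1, u2, u3, u4, u5, u6, u7} has only 4 neighbours ({q1, q2, q5, q6}), so by Hall's theorem at most 4 of the 7 left vertices can be matched.
Hence no matching covers every left vertex.

No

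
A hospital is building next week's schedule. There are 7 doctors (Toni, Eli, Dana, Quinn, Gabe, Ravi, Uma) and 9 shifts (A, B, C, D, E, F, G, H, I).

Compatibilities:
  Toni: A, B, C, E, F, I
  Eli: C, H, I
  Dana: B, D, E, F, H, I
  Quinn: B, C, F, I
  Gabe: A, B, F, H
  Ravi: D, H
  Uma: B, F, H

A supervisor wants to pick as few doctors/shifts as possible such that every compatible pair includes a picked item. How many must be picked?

7

{Toni, Eli, Dana, Quinn, Gabe, Ravi, Uma} is a vertex cover of size 7: every edge has an endpoint in this set.
No smaller cover exists because Toni–A, Eli–H, Dana–E, Quinn–C, Gabe–F, Ravi–D, Uma–B is a matching of size 7, and a cover must include an endpoint of each of these disjoint edges (König's theorem).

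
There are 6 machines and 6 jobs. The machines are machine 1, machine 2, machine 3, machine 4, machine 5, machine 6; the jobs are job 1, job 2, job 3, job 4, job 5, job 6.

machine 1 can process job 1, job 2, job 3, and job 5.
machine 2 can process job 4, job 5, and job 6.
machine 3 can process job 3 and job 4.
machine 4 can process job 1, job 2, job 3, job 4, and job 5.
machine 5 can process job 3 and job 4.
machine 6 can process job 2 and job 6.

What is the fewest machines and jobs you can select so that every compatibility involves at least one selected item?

6

{machine 1, machine 2, machine 3, machine 4, machine 5, machine 6} is a vertex cover of size 6: every edge has an endpoint in this set.
No smaller cover exists because machine 1–job 1, machine 2–job 6, machine 3–job 4, machine 4–job 5, machine 5–job 3, machine 6–job 2 is a matching of size 6, and a cover must include an endpoint of each of these disjoint edges (König's theorem).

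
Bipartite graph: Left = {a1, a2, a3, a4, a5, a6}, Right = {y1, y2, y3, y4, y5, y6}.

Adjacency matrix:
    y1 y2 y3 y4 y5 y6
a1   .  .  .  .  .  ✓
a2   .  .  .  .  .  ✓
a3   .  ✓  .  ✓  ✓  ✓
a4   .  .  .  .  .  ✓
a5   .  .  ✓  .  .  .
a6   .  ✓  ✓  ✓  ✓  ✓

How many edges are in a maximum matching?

4

One maximum matching: a1-y6, a3-y2, a5-y3, a6-y4.
The set {a1, a2, a4} has only 1 neighbour ({y6}), so by Hall's theorem at most 4 of the 6 left vertices can be matched.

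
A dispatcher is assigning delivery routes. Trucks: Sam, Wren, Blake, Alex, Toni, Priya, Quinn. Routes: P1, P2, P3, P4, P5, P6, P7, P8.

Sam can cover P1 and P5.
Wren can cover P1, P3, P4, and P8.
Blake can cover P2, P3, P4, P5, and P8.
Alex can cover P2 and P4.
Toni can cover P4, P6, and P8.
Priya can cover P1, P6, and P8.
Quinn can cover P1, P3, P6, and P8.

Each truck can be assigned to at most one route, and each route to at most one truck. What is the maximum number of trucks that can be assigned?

7

One maximum matching: Sam-P5, Wren-P4, Blake-P3, Alex-P2, Toni-P6, Priya-P8, Quinn-P1.
This saturates every truck, so 7 is the maximum.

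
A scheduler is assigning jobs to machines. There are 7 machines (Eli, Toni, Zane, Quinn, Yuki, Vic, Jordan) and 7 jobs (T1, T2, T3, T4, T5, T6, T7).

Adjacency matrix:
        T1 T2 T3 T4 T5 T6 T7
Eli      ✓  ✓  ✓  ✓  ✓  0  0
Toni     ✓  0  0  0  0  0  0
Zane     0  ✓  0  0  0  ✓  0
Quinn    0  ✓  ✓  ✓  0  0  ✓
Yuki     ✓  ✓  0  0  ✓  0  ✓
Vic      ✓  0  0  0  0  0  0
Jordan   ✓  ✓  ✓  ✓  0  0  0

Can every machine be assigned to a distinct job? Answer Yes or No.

No

The set {Toni, Vic} has only 1 neighbour ({T1}), so by Hall's theorem at most 6 of the 7 machines can be matched.
Hence no matching covers every machine.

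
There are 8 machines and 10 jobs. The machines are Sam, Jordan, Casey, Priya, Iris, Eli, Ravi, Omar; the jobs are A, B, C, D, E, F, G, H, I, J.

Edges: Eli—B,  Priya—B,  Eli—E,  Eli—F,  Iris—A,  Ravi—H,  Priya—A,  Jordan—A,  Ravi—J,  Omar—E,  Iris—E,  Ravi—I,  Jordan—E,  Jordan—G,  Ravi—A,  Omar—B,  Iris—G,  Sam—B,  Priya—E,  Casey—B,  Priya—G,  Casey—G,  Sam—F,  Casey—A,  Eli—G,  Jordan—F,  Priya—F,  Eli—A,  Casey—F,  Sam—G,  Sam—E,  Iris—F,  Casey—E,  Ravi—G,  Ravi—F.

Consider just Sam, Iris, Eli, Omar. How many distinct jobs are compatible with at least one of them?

The union of neighbours of {Sam, Iris, Eli, Omar} is {A, B, E, F, G}, which has 5 elements.
Since |N(S)| = 5 ≥ |S| = 4, Hall's condition holds for this subset.

5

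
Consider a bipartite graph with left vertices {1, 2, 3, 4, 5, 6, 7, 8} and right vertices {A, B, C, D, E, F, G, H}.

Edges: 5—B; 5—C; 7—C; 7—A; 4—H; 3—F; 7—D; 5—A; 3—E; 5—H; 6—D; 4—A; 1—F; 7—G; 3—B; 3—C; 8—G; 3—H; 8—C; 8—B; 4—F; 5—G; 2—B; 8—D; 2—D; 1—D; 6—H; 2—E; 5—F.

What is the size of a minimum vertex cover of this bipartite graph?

8

{1, 2, 3, 4, 5, 6, 7, 8} is a vertex cover of size 8: every edge has an endpoint in this set.
No smaller cover exists because 1–F, 2–E, 3–H, 4–A, 5–G, 6–D, 7–C, 8–B is a matching of size 8, and a cover must include an endpoint of each of these disjoint edges (König's theorem).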